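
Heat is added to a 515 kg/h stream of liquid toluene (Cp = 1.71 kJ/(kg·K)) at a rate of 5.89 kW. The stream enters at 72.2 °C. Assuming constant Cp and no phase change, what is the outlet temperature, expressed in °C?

T_out = 96.3 °C

Q = 5.89 kW = 21204 kJ/h
ΔT = Q/(ṁ·Cp) = 21204/(515×1.71) = 24.078 K
T_out = 72.2 + 24.078 = 96.278 °C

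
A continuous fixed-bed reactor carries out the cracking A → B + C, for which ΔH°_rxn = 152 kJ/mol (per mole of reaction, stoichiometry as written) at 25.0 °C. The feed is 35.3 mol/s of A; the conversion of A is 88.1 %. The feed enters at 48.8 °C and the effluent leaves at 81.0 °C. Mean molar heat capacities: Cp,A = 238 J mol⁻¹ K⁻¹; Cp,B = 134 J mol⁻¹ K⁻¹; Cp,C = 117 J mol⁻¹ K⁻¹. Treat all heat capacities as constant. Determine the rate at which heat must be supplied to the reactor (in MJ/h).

Extent of reaction ξ = 0.881 × 35.3 = 31.099 mol/s
Reaction term: ξ·ΔH°_rxn = 31.099 × 152 = 4727.1 kJ/s
Sensible, feed 48.8→25 °C: -199.95 kJ/s
Outlet flows (mol/s): A 4.2007, B 31.099, C 31.099
Sensible, products 25→81.0 °C: 493.12 kJ/s
Q = ΔH = 5020.3 kJ/s = 5020.3 kW
Heat supplied = 18073 MJ/h

Q_in = 18100 MJ/h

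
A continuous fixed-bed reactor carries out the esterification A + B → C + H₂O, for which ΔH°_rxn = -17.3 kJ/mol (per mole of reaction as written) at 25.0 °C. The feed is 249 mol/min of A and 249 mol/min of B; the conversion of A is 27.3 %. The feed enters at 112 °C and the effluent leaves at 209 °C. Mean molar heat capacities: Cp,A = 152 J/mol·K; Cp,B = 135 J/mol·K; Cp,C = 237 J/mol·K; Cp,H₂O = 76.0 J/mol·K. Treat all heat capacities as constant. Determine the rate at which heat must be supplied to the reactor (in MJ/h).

Q_in = 365 MJ/h

Extent of reaction ξ = 0.273 × 249 = 67.977 mol/min
Reaction term: ξ·ΔH°_rxn = 67.977 × -17.3 = -1176 kJ/min
Sensible, feed 112→25 °C: -6217.3 kJ/min
Outlet flows (mol/min): A 181.02, B 181.02, C 67.977, H₂O 67.977
Sensible, products 25→209 °C: 13474 kJ/min
Q = ΔH = 6081.1 kJ/min = 101.35 kW
Heat supplied = 364.87 MJ/h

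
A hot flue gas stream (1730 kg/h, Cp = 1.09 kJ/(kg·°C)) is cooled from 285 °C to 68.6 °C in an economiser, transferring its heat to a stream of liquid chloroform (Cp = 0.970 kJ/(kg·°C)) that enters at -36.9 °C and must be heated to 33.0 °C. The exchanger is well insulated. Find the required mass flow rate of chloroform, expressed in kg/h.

Heat released by hot stream: Q = 1730 × 1.09 × (285 − 68.6) = 408070 kJ/h
Energy balance on cold side (adiabatic exchanger): Q = ṁ_c·Cp_c·(T_c,out − T_c,in)
ṁ_c = 408070 / [0.970 × (33.0 − -36.9)] = 6018.4 kg/h

ṁ_c = 6020 kg/h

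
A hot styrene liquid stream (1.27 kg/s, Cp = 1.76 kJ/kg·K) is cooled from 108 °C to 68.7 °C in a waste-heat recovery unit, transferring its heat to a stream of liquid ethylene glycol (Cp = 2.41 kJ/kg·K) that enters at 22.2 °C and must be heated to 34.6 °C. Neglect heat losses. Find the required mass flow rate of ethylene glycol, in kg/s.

ṁ_c = 2.94 kg/s

Heat released by hot stream: Q = 1.27 × 1.76 × (108 − 68.7) = 87.843 kJ/s
Energy balance on cold side (adiabatic exchanger): Q = ṁ_c·Cp_c·(T_c,out − T_c,in)
ṁ_c = 87.843 / [2.41 × (34.6 − 22.2)] = 2.9395 kg/s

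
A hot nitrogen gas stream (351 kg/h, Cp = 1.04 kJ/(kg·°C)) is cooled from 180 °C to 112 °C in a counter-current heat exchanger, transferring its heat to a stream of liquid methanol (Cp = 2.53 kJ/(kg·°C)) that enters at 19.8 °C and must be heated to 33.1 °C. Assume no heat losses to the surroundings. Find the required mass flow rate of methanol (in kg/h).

Heat released by hot stream: Q = 351 × 1.04 × (180 − 112) = 24823 kJ/h
Energy balance on cold side (adiabatic exchanger): Q = ṁ_c·Cp_c·(T_c,out − T_c,in)
ṁ_c = 24823 / [2.53 × (33.1 − 19.8)] = 737.7 kg/h

ṁ_c = 738 kg/h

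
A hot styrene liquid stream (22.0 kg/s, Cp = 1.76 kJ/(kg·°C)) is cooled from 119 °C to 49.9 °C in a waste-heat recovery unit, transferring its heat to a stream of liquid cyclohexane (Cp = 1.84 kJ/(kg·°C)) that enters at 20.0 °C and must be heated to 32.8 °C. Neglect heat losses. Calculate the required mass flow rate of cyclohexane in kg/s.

ṁ_c = 114 kg/s

Heat released by hot stream: Q = 22.0 × 1.76 × (119 − 49.9) = 2675.6 kJ/s
Energy balance on cold side (adiabatic exchanger): Q = ṁ_c·Cp_c·(T_c,out − T_c,in)
ṁ_c = 2675.6 / [1.84 × (32.8 − 20.0)] = 113.6 kg/s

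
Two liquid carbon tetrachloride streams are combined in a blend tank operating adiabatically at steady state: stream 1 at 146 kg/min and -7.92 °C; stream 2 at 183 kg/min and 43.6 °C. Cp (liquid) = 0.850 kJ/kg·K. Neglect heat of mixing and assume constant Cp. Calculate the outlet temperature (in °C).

T_out = 20.7 °C

No heat crosses the boundary, so H_out = H_in.
Σ ṁᵢCp,ᵢTᵢ = 146×0.850×-7.92 + 183×0.850×43.6 = 5799.1
Σ ṁᵢCp,ᵢ = 146×0.850 + 183×0.850 = 279.65
T_out = 5799.1 / 279.65 = 20.737 °C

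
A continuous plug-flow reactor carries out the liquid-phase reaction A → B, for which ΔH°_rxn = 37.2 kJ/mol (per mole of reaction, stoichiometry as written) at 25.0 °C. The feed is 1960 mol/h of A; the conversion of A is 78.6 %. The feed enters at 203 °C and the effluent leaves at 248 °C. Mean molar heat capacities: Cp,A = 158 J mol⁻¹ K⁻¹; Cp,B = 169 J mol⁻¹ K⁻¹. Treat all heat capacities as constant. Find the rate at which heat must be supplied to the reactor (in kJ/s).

Q_in = 20.8 kJ/s

Extent of reaction ξ = 0.786 × 1960 = 1540.6 mol/h
Reaction term: ξ·ΔH°_rxn = 1540.6 × 37.2 = 57309 kJ/h
Sensible, feed 203→25 °C: -55123 kJ/h
Outlet flows (mol/h): A 419.44, B 1540.6
Sensible, products 25→248 °C: 72838 kJ/h
Q = ΔH = 75023 kJ/h = 20.84 kW
Heat supplied = 20.84 kJ/s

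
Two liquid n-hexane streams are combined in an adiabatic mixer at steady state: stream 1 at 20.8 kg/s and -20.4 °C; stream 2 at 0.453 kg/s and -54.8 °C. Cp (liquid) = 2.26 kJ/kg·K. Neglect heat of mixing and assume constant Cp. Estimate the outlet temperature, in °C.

T_out = -21.1 °C

No heat crosses the boundary, so H_out = H_in.
T_out = Σ ṁᵢCp,ᵢTᵢ / Σ ṁᵢCp,ᵢ
      = -1015.1 / 48.032 = -21.133 °C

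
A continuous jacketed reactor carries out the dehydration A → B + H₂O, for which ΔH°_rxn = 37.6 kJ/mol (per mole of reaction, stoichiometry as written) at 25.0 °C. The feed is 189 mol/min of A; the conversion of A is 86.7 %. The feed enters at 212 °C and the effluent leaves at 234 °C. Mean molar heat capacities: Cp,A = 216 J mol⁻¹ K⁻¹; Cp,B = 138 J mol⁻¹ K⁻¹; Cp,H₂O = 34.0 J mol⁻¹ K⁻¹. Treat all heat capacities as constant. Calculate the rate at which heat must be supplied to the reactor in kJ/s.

Extent of reaction ξ = 0.867 × 189 = 163.86 mol/min
Reaction term: ξ·ΔH°_rxn = 163.86 × 37.6 = 6161.2 kJ/min
Sensible, feed 212→25 °C: -7634.1 kJ/min
Outlet flows (mol/min): A 25.137, B 163.86, H₂O 163.86
Sensible, products 25→234 °C: 7025.3 kJ/min
Q = ΔH = 5552.5 kJ/min = 92.542 kW
Heat supplied = 92.542 kJ/s

Q_in = 92.5 kJ/s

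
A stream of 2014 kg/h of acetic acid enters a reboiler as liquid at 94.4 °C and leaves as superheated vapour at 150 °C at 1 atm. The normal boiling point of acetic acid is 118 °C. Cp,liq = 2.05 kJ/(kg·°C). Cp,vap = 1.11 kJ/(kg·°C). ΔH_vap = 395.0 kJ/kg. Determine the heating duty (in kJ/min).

liquid 94.4→118 °C: 48.38 kJ/kg
vaporisation at 118 °C: 395 kJ/kg
vapour 118→150 °C: 35.52 kJ/kg
Δh = 48.38 + 395 + 35.52 = 478.9 kJ/kg
Q = ṁ·Δh = 2014 kg/h × 478.9 kJ/kg = 964500 kJ/h
|Q| = 267.92 kW = 16075 kJ/min

Q = 16100 kJ/min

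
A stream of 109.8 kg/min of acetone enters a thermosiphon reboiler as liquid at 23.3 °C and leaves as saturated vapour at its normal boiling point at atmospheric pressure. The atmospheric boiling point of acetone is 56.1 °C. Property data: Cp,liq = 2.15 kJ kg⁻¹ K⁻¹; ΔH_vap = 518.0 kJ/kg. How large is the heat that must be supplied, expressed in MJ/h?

Q = 3880 MJ/h

liquid 23.3→56.1 °C: 70.52 kJ/kg
vaporisation at 56.1 °C: 518 kJ/kg
Δh = 70.52 + 518 = 588.52 kJ/kg
Q = ṁ·Δh = 109.8 kg/min × 588.52 kJ/kg = 64619 kJ/min
|Q| = 1077 kW = 3877.2 MJ/h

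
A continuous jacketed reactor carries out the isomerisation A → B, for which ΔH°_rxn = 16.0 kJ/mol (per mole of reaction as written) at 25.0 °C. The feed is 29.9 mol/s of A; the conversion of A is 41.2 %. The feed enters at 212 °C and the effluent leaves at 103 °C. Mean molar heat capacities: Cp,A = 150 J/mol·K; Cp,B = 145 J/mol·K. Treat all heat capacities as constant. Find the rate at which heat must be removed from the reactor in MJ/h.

Q_out = 1070 MJ/h

Extent of reaction ξ = 0.412 × 29.9 = 12.319 mol/s
Reaction term: ξ·ΔH°_rxn = 12.319 × 16.0 = 197.1 kJ/s
Sensible, feed 212→25 °C: -838.7 kJ/s
Outlet flows (mol/s): A 17.581, B 12.319
Sensible, products 25→103 °C: 345.03 kJ/s
Q = ΔH = -296.57 kJ/s = -296.57 kW
Heat removed = 1067.6 MJ/h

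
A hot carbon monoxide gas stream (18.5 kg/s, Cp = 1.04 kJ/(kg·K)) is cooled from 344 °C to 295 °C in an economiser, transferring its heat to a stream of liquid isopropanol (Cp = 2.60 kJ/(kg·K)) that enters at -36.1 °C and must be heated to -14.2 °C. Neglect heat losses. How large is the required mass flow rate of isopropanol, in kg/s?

Heat released by hot stream: Q = 18.5 × 1.04 × (344 − 295) = 942.76 kJ/s
Energy balance on cold side (adiabatic exchanger): Q = ṁ_c·Cp_c·(T_c,out − T_c,in)
ṁ_c = 942.76 / [2.60 × (-14.2 − -36.1)] = 16.557 kg/s

ṁ_c = 16.6 kg/s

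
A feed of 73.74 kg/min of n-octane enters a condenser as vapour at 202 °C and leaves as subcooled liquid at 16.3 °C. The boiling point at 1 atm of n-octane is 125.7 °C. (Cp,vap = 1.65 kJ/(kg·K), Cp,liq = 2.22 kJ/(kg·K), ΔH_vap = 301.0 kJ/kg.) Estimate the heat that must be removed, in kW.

vapour 202→125.7 °C: -125.89 kJ/kg
condensation at 125.7 °C: -301 kJ/kg
liquid 125.7→16.3 °C: -242.87 kJ/kg
Δh = -125.89 + -301 + -242.87 = -669.76 kJ/kg
Q = ṁ·Δh = 73.74 kg/min × -669.76 kJ/kg = -49388 kJ/min
|Q| = 823.14 kW

Q_c = 823 kW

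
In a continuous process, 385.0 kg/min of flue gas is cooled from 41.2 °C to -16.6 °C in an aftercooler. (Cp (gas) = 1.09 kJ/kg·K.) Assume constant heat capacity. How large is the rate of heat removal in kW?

Q_c = 404 kW

Q = ṁ·Cp·ΔT = 385.0 × 1.09 × (-16.6 − 41.2) = -24256 kJ/min
Converting: 24256 / 60 s = 404.26 kW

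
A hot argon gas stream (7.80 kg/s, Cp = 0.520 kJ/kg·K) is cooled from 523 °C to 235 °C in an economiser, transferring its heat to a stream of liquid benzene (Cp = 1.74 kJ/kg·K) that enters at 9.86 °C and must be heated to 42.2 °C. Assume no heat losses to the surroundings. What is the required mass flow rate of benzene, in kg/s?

ṁ_c = 20.8 kg/s

Heat released by hot stream: Q = 7.80 × 0.520 × (523 − 235) = 1168.1 kJ/s
Energy balance on cold side (adiabatic exchanger): Q = ṁ_c·Cp_c·(T_c,out − T_c,in)
ṁ_c = 1168.1 / [1.74 × (42.2 − 9.86)] = 20.759 kg/s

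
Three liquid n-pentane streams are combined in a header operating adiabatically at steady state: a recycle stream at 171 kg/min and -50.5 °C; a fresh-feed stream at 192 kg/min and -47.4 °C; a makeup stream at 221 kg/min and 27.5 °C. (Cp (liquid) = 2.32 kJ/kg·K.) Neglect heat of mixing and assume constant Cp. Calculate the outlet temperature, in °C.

No heat crosses the boundary, so H_out = H_in.
T_out = Σ ṁᵢCp,ᵢTᵢ / Σ ṁᵢCp,ᵢ
      = -27048 / 1354.9 = -19.964 °C

T_out = -20.0 °C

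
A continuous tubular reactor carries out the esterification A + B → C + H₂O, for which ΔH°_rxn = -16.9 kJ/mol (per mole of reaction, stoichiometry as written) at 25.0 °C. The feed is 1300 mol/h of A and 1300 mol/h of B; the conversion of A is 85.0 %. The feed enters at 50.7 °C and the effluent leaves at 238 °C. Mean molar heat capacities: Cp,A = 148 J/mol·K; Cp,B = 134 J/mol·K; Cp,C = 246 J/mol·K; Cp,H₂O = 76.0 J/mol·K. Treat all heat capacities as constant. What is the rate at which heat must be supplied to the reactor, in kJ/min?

Extent of reaction ξ = 0.850 × 1300 = 1105 mol/h
Reaction term: ξ·ΔH°_rxn = 1105 × -16.9 = -18674 kJ/h
Sensible, feed 50.7→25 °C: -9421.6 kJ/h
Outlet flows (mol/h): A 195, B 195, C 1105, H₂O 1105
Sensible, products 25→238 °C: 87500 kJ/h
Q = ΔH = 59404 kJ/h = 16.501 kW
Heat supplied = 990.07 kJ/min

Q_in = 990 kJ/min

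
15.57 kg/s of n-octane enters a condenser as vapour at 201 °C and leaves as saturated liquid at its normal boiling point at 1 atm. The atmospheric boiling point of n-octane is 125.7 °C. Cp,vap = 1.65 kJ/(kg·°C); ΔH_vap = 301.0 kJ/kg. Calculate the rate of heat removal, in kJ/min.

Q_c = 397000 kJ/min

vapour 201→125.7 °C: -124.24 kJ/kg
condensation at 125.7 °C: -301 kJ/kg
Δh = -124.24 + -301 = -425.25 kJ/kg
Q = ṁ·Δh = 15.57 kg/s × -425.25 kJ/kg = -6621.1 kJ/s
|Q| = 6621.1 kW = 397260 kJ/min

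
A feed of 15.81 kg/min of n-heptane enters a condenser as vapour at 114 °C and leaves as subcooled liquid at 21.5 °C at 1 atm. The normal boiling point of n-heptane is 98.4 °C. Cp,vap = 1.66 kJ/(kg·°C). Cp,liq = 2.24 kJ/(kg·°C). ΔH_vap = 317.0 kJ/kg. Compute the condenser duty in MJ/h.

vapour 114→98.4 °C: -25.896 kJ/kg
condensation at 98.4 °C: -317 kJ/kg
liquid 98.4→21.5 °C: -172.26 kJ/kg
Δh = -25.896 + -317 + -172.26 = -515.15 kJ/kg
Q = ṁ·Δh = 15.81 kg/min × -515.15 kJ/kg = -8144.6 kJ/min
|Q| = 135.74 kW = 488.67 MJ/h

Q_c = 489 MJ/h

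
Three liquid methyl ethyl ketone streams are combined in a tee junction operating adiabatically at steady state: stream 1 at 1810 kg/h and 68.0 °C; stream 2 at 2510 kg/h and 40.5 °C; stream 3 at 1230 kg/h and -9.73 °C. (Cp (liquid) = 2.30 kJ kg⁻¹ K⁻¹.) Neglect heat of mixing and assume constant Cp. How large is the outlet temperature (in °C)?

Energy balance with Q = 0: Σ ṁᵢCp,ᵢ(T_out − Tᵢ) = 0
T_out = Σ ṁᵢCp,ᵢTᵢ / Σ ṁᵢCp,ᵢ
      = 489360 / 12765 = 38.336 °C

T_out = 38.3 °C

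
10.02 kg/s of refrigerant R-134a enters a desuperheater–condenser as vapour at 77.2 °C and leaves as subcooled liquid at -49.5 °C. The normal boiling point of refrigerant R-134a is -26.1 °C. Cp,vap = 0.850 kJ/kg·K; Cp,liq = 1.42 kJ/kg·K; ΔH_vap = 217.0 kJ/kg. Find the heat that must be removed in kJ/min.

vapour 77.2→-26.1 °C: -87.805 kJ/kg
condensation at -26.1 °C: -217 kJ/kg
liquid -26.1→-49.5 °C: -33.228 kJ/kg
Δh = -87.805 + -217 + -33.228 = -338.03 kJ/kg
Q = ṁ·Δh = 10.02 kg/s × -338.03 kJ/kg = -3387.1 kJ/s
|Q| = 3387.1 kW = 203230 kJ/min

Q_c = 203000 kJ/min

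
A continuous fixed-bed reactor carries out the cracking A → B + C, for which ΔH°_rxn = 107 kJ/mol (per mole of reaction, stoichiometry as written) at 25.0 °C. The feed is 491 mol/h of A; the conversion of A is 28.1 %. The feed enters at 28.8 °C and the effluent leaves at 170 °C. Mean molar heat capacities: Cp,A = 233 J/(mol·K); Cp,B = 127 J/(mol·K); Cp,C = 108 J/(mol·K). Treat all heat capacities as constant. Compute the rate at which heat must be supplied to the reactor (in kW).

Q_in = 8.60 kW

Extent of reaction ξ = 0.281 × 491 = 137.97 mol/h
Reaction term: ξ·ΔH°_rxn = 137.97 × 107 = 14763 kJ/h
Sensible, feed 28.8→25 °C: -434.73 kJ/h
Outlet flows (mol/h): A 353.03, B 137.97, C 137.97
Sensible, products 25→170 °C: 16628 kJ/h
Q = ΔH = 30957 kJ/h = 8.5991 kW
Heat supplied = 8.5991 kW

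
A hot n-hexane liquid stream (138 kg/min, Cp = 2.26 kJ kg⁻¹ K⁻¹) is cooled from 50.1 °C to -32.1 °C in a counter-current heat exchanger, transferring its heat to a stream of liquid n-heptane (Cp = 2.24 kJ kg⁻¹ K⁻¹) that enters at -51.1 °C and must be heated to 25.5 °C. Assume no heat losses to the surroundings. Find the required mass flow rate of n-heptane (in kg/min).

Heat released by hot stream: Q = 138 × 2.26 × (50.1 − -32.1) = 25637 kJ/min
Energy balance on cold side (adiabatic exchanger): Q = ṁ_c·Cp_c·(T_c,out − T_c,in)
ṁ_c = 25637 / [2.24 × (25.5 − -51.1)] = 149.41 kg/min

ṁ_c = 149 kg/min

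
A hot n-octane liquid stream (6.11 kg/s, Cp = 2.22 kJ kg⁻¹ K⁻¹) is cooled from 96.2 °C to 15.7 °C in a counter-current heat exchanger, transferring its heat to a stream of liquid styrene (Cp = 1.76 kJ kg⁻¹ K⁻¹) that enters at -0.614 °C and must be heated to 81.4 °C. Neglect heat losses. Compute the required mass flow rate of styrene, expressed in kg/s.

Heat released by hot stream: Q = 6.11 × 2.22 × (96.2 − 15.7) = 1091.9 kJ/s
Energy balance on cold side (adiabatic exchanger): Q = ṁ_c·Cp_c·(T_c,out − T_c,in)
ṁ_c = 1091.9 / [1.76 × (81.4 − -0.614)] = 7.5647 kg/s

ṁ_c = 7.56 kg/s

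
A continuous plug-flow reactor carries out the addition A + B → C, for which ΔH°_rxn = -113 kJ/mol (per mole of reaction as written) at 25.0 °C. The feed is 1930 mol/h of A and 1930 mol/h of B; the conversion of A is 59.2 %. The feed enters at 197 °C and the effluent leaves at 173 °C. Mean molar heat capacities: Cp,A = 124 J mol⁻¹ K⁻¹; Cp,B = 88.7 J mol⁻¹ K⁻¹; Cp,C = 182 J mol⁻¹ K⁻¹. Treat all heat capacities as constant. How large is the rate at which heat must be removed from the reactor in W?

Extent of reaction ξ = 0.592 × 1930 = 1142.6 mol/h
Reaction term: ξ·ΔH°_rxn = 1142.6 × -113 = -129110 kJ/h
Sensible, feed 197→25 °C: -70608 kJ/h
Outlet flows (mol/h): A 787.44, B 787.44, C 1142.6
Sensible, products 25→173 °C: 55564 kJ/h
Q = ΔH = -144150 kJ/h = -40.042 kW
Heat removed = 40042 W

Q_out = 40000 W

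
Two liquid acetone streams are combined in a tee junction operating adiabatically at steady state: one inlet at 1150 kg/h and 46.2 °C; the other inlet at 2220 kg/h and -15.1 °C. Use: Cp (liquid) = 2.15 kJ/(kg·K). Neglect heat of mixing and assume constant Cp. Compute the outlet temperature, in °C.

T_out = 5.82 °C

Adiabatic, steady state ⇒ Σ ṁᵢCp,ᵢ(T_out − Tᵢ) = 0
T_out = Σ ṁᵢCp,ᵢTᵢ / Σ ṁᵢCp,ᵢ
      = 42157 / 7245.5 = 5.8184 °C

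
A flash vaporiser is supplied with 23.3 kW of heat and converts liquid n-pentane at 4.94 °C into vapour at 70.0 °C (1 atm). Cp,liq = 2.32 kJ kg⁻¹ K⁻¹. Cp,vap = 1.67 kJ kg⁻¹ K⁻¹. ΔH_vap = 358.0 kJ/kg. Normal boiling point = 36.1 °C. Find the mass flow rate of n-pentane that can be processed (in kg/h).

Δh = 2.32×(36.1−4.94) + 358.0 + 1.67×(70.0−36.1) = 486.9 kJ/kg
Q = 23.3 kW = 23.3 kJ/s = 83880 kJ/h
ṁ = Q/Δh = 83880 / 486.9 = 172.27 kg/h

ṁ = 172 kg/h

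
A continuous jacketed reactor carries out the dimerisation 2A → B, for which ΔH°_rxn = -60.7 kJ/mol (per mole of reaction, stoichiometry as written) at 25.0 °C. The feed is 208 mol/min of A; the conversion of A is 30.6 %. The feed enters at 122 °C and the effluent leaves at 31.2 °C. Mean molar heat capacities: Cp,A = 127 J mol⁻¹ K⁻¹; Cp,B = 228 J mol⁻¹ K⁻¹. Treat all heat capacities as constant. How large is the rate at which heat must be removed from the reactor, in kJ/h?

Extent of reaction ξ = 0.306 × 208 / 2 = 31.824 mol/min
Reaction term: ξ·ΔH°_rxn = 31.824 × -60.7 = -1931.7 kJ/min
Sensible, feed 122→25 °C: -2562.4 kJ/min
Outlet flows (mol/min): A 144.35, B 31.824
Sensible, products 25→31.2 °C: 158.65 kJ/min
Q = ΔH = -4335.4 kJ/min = -72.257 kW
Heat removed = 260130 kJ/h

Q_out = 260000 kJ/h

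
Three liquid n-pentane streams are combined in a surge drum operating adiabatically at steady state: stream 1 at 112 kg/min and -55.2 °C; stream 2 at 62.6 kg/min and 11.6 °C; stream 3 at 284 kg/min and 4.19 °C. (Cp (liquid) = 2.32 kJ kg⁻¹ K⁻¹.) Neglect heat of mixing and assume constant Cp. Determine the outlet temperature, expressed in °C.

Energy balance with Q = 0: Σ ṁᵢCp,ᵢ(T_out − Tᵢ) = 0
Σ ṁᵢCp,ᵢTᵢ = 112×2.32×-55.2 + 62.6×2.32×11.6 + 284×2.32×4.19 = -9897.8
Σ ṁᵢCp,ᵢ = 112×2.32 + 62.6×2.32 + 284×2.32 = 1064
T_out = -9897.8 / 1064 = -9.3028 °C

T_out = -9.30 °C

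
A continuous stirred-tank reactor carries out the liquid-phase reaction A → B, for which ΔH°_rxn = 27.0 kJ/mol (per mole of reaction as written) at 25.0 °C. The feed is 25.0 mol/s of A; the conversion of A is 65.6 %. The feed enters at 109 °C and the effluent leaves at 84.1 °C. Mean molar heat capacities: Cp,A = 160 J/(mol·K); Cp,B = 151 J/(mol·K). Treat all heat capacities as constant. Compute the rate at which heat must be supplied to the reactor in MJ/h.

Extent of reaction ξ = 0.656 × 25.0 = 16.4 mol/s
Reaction term: ξ·ΔH°_rxn = 16.4 × 27.0 = 442.8 kJ/s
Sensible, feed 109→25 °C: -336 kJ/s
Outlet flows (mol/s): A 8.6, B 16.4
Sensible, products 25→84.1 °C: 227.68 kJ/s
Q = ΔH = 334.48 kJ/s = 334.48 kW
Heat supplied = 1204.1 MJ/h

Q_in = 1200 MJ/h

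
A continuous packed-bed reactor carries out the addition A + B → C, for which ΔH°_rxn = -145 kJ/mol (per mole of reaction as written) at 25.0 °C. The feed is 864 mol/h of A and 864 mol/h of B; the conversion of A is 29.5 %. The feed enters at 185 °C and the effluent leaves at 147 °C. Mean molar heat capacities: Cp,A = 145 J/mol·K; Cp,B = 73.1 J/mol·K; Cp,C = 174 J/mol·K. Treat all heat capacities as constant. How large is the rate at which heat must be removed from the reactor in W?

Q_out = 12600 W

Extent of reaction ξ = 0.295 × 864 = 254.88 mol/h
Reaction term: ξ·ΔH°_rxn = 254.88 × -145 = -36958 kJ/h
Sensible, feed 185→25 °C: -30150 kJ/h
Outlet flows (mol/h): A 609.12, B 609.12, C 254.88
Sensible, products 25→147 °C: 21618 kJ/h
Q = ΔH = -45490 kJ/h = -12.636 kW
Heat removed = 12636 W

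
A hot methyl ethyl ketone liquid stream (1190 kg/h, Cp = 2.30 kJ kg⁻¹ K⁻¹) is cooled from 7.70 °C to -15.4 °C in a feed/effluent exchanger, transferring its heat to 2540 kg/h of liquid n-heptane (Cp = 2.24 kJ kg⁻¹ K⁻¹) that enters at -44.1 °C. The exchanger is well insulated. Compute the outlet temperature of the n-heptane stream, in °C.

T_c,out = -33.0 °C

Heat released by hot stream: Q = 1190 × 2.30 × (7.70 − -15.4) = 63225 kJ/h
Energy balance on cold side (adiabatic exchanger): Q = ṁ_c·Cp_c·(T_c,out − T_c,in)
T_c,out = -44.1 + 63225/(2540 × 2.24) = -32.988 °C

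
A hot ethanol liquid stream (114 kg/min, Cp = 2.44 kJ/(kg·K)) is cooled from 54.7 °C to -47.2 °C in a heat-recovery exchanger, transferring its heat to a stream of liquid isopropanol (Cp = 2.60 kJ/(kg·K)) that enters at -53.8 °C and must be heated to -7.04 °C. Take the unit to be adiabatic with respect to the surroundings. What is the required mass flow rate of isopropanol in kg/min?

ṁ_c = 233 kg/min

Heat released by hot stream: Q = 114 × 2.44 × (54.7 − -47.2) = 28345 kJ/min
Energy balance on cold side (adiabatic exchanger): Q = ṁ_c·Cp_c·(T_c,out − T_c,in)
ṁ_c = 28345 / [2.60 × (-7.04 − -53.8)] = 233.14 kg/min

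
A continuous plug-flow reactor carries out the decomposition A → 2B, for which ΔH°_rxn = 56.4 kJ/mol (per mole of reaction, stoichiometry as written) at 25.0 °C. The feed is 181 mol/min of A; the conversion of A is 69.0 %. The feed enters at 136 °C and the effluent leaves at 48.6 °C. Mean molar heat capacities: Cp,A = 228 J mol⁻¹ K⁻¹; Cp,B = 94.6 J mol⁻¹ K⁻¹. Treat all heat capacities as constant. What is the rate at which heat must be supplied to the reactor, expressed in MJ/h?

Extent of reaction ξ = 0.690 × 181 = 124.89 mol/min
Reaction term: ξ·ΔH°_rxn = 124.89 × 56.4 = 7043.8 kJ/min
Sensible, feed 136→25 °C: -4580.7 kJ/min
Outlet flows (mol/min): A 56.11, B 249.78
Sensible, products 25→48.6 °C: 859.57 kJ/min
Q = ΔH = 3322.6 kJ/min = 55.377 kW
Heat supplied = 199.36 MJ/h

Q_in = 199 MJ/h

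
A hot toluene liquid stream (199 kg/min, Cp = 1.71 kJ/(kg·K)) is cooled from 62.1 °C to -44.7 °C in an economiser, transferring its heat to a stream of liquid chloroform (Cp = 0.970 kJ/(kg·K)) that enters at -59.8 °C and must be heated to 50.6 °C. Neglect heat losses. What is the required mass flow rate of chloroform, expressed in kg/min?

Heat released by hot stream: Q = 199 × 1.71 × (62.1 − -44.7) = 36343 kJ/min
Energy balance on cold side (adiabatic exchanger): Q = ṁ_c·Cp_c·(T_c,out − T_c,in)
ṁ_c = 36343 / [0.970 × (50.6 − -59.8)] = 339.37 kg/min

ṁ_c = 339 kg/min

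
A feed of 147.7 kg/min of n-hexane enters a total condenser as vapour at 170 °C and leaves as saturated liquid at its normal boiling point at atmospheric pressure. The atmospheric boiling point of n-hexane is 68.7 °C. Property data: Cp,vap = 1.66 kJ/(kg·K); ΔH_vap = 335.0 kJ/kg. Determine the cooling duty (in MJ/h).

vapour 170→68.7 °C: -168.16 kJ/kg
condensation at 68.7 °C: -335 kJ/kg
Δh = -168.16 + -335 = -503.16 kJ/kg
Q = ṁ·Δh = 147.7 kg/min × -503.16 kJ/kg = -74316 kJ/min
|Q| = 1238.6 kW = 4459 MJ/h

Q_c = 4460 MJ/h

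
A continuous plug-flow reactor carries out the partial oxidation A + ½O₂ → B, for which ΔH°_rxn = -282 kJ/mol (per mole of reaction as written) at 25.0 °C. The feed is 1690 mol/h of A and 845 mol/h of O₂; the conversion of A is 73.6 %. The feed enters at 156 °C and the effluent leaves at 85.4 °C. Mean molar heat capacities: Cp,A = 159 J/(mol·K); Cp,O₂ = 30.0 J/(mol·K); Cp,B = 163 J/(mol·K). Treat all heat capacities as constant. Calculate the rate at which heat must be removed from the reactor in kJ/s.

Extent of reaction ξ = 0.736 × 1690 = 1243.8 mol/h
Reaction term: ξ·ΔH°_rxn = 1243.8 × -282 = -350760 kJ/h
Sensible, feed 156→25 °C: -38522 kJ/h
Outlet flows (mol/h): A 446.16, O₂ 223.08, B 1243.8
Sensible, products 25→85.4 °C: 16935 kJ/h
Q = ΔH = -372350 kJ/h = -103.43 kW
Heat removed = 103.43 kJ/s

Q_out = 103 kJ/s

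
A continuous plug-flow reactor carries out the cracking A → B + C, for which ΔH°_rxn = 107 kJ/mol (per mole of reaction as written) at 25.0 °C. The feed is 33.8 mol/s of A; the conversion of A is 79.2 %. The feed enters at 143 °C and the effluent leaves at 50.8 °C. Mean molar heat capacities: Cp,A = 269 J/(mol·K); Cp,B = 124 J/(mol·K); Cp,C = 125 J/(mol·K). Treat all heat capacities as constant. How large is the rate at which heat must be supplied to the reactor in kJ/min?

Extent of reaction ξ = 0.792 × 33.8 = 26.77 mol/s
Reaction term: ξ·ΔH°_rxn = 26.77 × 107 = 2864.3 kJ/s
Sensible, feed 143→25 °C: -1072.9 kJ/s
Outlet flows (mol/s): A 7.0304, B 26.77, C 26.77
Sensible, products 25→50.8 °C: 220.77 kJ/s
Q = ΔH = 2012.2 kJ/s = 2012.2 kW
Heat supplied = 120730 kJ/min

Q_in = 121000 kJ/min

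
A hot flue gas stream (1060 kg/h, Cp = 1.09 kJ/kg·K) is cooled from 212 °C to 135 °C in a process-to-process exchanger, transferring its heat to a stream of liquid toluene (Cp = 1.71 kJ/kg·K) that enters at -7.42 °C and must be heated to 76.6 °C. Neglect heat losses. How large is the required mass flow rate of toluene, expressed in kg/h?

Heat released by hot stream: Q = 1060 × 1.09 × (212 − 135) = 88966 kJ/h
Energy balance on cold side (adiabatic exchanger): Q = ṁ_c·Cp_c·(T_c,out − T_c,in)
ṁ_c = 88966 / [1.71 × (76.6 − -7.42)] = 619.22 kg/h

ṁ_c = 619 kg/h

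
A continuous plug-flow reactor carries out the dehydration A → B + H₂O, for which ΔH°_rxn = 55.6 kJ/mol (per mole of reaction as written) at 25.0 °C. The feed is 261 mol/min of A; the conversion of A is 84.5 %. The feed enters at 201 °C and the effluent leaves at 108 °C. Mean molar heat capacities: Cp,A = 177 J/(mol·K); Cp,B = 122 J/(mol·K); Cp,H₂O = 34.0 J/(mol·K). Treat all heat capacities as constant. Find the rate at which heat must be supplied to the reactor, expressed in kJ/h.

Extent of reaction ξ = 0.845 × 261 = 220.54 mol/min
Reaction term: ξ·ΔH°_rxn = 220.54 × 55.6 = 12262 kJ/min
Sensible, feed 201→25 °C: -8130.7 kJ/min
Outlet flows (mol/min): A 40.455, B 220.54, H₂O 220.54
Sensible, products 25→108 °C: 3449.9 kJ/min
Q = ΔH = 7581.6 kJ/min = 126.36 kW
Heat supplied = 454890 kJ/h

Q_in = 455000 kJ/h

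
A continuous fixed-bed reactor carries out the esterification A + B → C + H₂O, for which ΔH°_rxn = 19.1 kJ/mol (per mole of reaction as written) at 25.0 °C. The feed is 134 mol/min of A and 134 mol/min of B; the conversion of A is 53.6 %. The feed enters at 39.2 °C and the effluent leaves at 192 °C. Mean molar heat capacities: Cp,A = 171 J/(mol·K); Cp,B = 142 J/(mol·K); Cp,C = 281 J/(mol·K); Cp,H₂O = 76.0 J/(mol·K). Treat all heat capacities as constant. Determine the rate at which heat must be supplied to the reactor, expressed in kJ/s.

Extent of reaction ξ = 0.536 × 134 = 71.824 mol/min
Reaction term: ξ·ΔH°_rxn = 71.824 × 19.1 = 1371.8 kJ/min
Sensible, feed 39.2→25 °C: -595.58 kJ/min
Outlet flows (mol/min): A 62.176, B 62.176, C 71.824, H₂O 71.824
Sensible, products 25→192 °C: 7532.1 kJ/min
Q = ΔH = 8308.3 kJ/min = 138.47 kW
Heat supplied = 138.47 kJ/s

Q_in = 138 kJ/s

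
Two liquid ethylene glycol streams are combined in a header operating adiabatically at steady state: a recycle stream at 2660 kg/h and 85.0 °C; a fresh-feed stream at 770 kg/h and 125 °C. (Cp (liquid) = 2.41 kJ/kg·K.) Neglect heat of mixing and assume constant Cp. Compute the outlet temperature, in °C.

No heat crosses the boundary, so H_out = H_in.
Σ ṁᵢCp,ᵢTᵢ = 2660×2.41×85.0 + 770×2.41×125 = 776860
Σ ṁᵢCp,ᵢ = 2660×2.41 + 770×2.41 = 8266.3
T_out = 776860 / 8266.3 = 93.98 °C

T_out = 94.0 °C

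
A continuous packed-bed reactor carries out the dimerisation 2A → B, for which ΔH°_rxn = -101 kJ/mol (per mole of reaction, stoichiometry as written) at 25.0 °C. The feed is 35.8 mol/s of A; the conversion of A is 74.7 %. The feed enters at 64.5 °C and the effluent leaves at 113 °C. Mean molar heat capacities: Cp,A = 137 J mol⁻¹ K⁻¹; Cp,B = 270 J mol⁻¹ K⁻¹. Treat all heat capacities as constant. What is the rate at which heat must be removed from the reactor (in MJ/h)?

Extent of reaction ξ = 0.747 × 35.8 / 2 = 13.371 mol/s
Reaction term: ξ·ΔH°_rxn = 13.371 × -101 = -1350.5 kJ/s
Sensible, feed 64.5→25 °C: -193.73 kJ/s
Outlet flows (mol/s): A 9.0574, B 13.371
Sensible, products 25→113 °C: 426.9 kJ/s
Q = ΔH = -1117.3 kJ/s = -1117.3 kW
Heat removed = 4022.4 MJ/h

Q_out = 4020 MJ/h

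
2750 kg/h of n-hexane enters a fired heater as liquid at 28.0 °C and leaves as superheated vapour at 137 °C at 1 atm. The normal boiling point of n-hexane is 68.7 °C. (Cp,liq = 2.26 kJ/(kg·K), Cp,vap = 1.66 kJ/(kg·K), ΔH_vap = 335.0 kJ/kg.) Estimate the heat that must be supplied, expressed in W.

liquid 28.0→68.7 °C: 91.982 kJ/kg
vaporisation at 68.7 °C: 335 kJ/kg
vapour 68.7→137 °C: 113.38 kJ/kg
Δh = 91.982 + 335 + 113.38 = 540.36 kJ/kg
Q = ṁ·Δh = 2750 kg/h × 540.36 kJ/kg = 1.486e+06 kJ/h
|Q| = 412.77 kW = 412780 W

Q = 413000 W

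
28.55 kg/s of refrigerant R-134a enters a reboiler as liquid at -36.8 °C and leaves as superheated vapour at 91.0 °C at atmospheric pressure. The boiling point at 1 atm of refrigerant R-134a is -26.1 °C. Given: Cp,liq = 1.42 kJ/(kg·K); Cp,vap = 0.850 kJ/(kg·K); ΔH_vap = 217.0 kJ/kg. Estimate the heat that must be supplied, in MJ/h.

Q = 34100 MJ/h

liquid -36.8→-26.1 °C: 15.194 kJ/kg
vaporisation at -26.1 °C: 217 kJ/kg
vapour -26.1→91.0 °C: 99.535 kJ/kg
Δh = 15.194 + 217 + 99.535 = 331.73 kJ/kg
Q = ṁ·Δh = 28.55 kg/s × 331.73 kJ/kg = 9470.9 kJ/s
|Q| = 9470.9 kW = 34095 MJ/h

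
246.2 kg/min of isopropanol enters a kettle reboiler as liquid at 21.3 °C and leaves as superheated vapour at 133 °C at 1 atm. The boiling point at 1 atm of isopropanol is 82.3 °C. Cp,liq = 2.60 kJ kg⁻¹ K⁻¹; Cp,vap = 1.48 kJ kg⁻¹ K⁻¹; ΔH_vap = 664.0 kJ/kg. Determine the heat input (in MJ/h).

liquid 21.3→82.3 °C: 158.6 kJ/kg
vaporisation at 82.3 °C: 664 kJ/kg
vapour 82.3→133 °C: 75.036 kJ/kg
Δh = 158.6 + 664 + 75.036 = 897.64 kJ/kg
Q = ṁ·Δh = 246.2 kg/min × 897.64 kJ/kg = 221000 kJ/min
|Q| = 3683.3 kW = 13260 MJ/h

Q = 13300 MJ/h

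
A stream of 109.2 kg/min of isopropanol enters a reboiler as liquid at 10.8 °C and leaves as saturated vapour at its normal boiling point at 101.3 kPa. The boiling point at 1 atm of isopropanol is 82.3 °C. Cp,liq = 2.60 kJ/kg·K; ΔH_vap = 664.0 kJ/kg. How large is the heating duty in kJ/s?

liquid 10.8→82.3 °C: 185.9 kJ/kg
vaporisation at 82.3 °C: 664 kJ/kg
Δh = 185.9 + 664 = 849.9 kJ/kg
Q = ṁ·Δh = 109.2 kg/min × 849.9 kJ/kg = 92809 kJ/min
|Q| = 1546.8 kW

Q = 1550 kJ/s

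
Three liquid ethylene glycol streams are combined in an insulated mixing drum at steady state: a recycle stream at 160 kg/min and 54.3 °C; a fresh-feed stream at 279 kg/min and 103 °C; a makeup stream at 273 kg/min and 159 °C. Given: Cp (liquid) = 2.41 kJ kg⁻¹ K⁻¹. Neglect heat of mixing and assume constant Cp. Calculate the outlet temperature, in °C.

T_out = 114 °C

Adiabatic, steady state ⇒ Σ ṁᵢCp,ᵢ(T_out − Tᵢ) = 0
T_out = Σ ṁᵢCp,ᵢTᵢ / Σ ṁᵢCp,ᵢ
      = 194810 / 1715.9 = 113.53 °C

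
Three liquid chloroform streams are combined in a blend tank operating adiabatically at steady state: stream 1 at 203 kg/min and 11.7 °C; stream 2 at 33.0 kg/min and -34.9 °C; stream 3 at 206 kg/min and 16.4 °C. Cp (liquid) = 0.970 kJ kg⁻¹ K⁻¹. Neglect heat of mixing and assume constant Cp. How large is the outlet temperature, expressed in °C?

Adiabatic, steady state ⇒ Σ ṁᵢCp,ᵢ(T_out − Tᵢ) = 0
T_out = Σ ṁᵢCp,ᵢTᵢ / Σ ṁᵢCp,ᵢ
      = 4463.7 / 428.74 = 10.411 °C

T_out = 10.4 °C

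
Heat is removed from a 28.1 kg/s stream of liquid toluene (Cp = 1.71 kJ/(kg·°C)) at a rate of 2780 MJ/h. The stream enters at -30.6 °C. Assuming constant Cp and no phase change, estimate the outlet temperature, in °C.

Q = 2780 MJ/h = 772.22 kJ/s
ΔT = Q/(ṁ·Cp) = 772.22/(28.1×1.71) = 16.071 K
T_out = -30.6 − 16.071 = -46.671 °C

T_out = -46.7 °C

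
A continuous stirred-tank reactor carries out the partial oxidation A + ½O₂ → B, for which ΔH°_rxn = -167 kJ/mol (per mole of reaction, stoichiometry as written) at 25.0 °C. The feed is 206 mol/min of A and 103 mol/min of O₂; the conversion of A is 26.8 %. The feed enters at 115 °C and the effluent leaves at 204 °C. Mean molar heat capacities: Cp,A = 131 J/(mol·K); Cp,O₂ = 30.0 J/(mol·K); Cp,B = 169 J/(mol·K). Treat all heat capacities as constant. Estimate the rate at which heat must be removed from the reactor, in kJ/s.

Q_out = 105 kJ/s

Extent of reaction ξ = 0.268 × 206 = 55.208 mol/min
Reaction term: ξ·ΔH°_rxn = 55.208 × -167 = -9219.7 kJ/min
Sensible, feed 115→25 °C: -2706.8 kJ/min
Outlet flows (mol/min): A 150.79, O₂ 75.396, B 55.208
Sensible, products 25→204 °C: 5610.9 kJ/min
Q = ΔH = -6315.7 kJ/min = -105.26 kW
Heat removed = 105.26 kJ/s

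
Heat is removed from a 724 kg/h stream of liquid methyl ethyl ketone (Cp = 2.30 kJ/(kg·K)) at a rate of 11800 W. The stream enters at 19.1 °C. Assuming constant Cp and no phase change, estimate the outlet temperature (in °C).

Q = 11800 W = 42480 kJ/h
ΔT = Q/(ṁ·Cp) = 42480/(724×2.30) = 25.51 K
T_out = 19.1 − 25.51 = -6.4104 °C

T_out = -6.41 °C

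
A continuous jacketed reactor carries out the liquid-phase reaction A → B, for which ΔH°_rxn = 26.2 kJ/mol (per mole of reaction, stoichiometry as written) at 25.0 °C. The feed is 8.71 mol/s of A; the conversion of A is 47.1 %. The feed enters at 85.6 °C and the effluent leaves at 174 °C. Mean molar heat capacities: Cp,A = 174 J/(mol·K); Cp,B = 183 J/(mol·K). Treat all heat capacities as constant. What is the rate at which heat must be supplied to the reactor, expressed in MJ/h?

Extent of reaction ξ = 0.471 × 8.71 = 4.1024 mol/s
Reaction term: ξ·ΔH°_rxn = 4.1024 × 26.2 = 107.48 kJ/s
Sensible, feed 85.6→25 °C: -91.842 kJ/s
Outlet flows (mol/s): A 4.6076, B 4.1024
Sensible, products 25→174 °C: 231.32 kJ/s
Q = ΔH = 246.96 kJ/s = 246.96 kW
Heat supplied = 889.05 MJ/h

Q_in = 889 MJ/h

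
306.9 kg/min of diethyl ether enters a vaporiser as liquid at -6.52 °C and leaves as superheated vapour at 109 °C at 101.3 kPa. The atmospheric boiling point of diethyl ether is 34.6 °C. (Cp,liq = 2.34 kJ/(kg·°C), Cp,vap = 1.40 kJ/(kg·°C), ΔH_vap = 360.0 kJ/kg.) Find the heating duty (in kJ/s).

liquid -6.52→34.6 °C: 96.221 kJ/kg
vaporisation at 34.6 °C: 360 kJ/kg
vapour 34.6→109 °C: 104.16 kJ/kg
Δh = 96.221 + 360 + 104.16 = 560.38 kJ/kg
Q = ṁ·Δh = 306.9 kg/min × 560.38 kJ/kg = 171980 kJ/min
|Q| = 2866.3 kW

Q = 2870 kJ/s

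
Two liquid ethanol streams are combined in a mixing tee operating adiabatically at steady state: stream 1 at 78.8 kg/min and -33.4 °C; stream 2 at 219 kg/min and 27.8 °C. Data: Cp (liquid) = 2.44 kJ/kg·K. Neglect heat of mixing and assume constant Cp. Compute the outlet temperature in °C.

T_out = 11.6 °C

Energy balance with Q = 0: Σ ṁᵢCp,ᵢ(T_out − Tᵢ) = 0
Σ ṁᵢCp,ᵢTᵢ = 78.8×2.44×-33.4 + 219×2.44×27.8 = 8433.3
Σ ṁᵢCp,ᵢ = 78.8×2.44 + 219×2.44 = 726.63
T_out = 8433.3 / 726.63 = 11.606 °C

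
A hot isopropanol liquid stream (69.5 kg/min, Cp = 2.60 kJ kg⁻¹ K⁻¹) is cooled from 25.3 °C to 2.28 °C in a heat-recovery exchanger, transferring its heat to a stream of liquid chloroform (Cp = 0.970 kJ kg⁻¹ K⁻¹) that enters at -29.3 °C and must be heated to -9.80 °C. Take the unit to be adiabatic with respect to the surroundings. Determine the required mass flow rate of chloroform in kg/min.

ṁ_c = 220 kg/min

Heat released by hot stream: Q = 69.5 × 2.60 × (25.3 − 2.28) = 4159.7 kJ/min
Energy balance on cold side (adiabatic exchanger): Q = ṁ_c·Cp_c·(T_c,out − T_c,in)
ṁ_c = 4159.7 / [0.970 × (-9.80 − -29.3)] = 219.92 kg/min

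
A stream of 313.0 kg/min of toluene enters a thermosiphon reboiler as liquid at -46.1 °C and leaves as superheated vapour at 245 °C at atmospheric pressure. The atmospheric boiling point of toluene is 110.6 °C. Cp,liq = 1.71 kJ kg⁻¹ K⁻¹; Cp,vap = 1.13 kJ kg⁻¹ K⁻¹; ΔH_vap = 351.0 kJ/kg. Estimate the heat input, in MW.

Q = 4.02 MW

liquid -46.1→110.6 °C: 267.96 kJ/kg
vaporisation at 110.6 °C: 351 kJ/kg
vapour 110.6→245 °C: 151.87 kJ/kg
Δh = 267.96 + 351 + 151.87 = 770.83 kJ/kg
Q = ṁ·Δh = 313.0 kg/min × 770.83 kJ/kg = 241270 kJ/min
|Q| = 4021.2 kW = 4.0212 MW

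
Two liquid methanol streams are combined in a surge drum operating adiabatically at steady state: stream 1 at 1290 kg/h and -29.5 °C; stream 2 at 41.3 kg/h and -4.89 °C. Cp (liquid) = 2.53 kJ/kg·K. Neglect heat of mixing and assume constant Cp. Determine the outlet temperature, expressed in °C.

No heat crosses the boundary, so H_out = H_in.
Σ ṁᵢCp,ᵢTᵢ = 1290×2.53×-29.5 + 41.3×2.53×-4.89 = -96790
Σ ṁᵢCp,ᵢ = 1290×2.53 + 41.3×2.53 = 3368.2
T_out = -96790 / 3368.2 = -28.737 °C

T_out = -28.7 °C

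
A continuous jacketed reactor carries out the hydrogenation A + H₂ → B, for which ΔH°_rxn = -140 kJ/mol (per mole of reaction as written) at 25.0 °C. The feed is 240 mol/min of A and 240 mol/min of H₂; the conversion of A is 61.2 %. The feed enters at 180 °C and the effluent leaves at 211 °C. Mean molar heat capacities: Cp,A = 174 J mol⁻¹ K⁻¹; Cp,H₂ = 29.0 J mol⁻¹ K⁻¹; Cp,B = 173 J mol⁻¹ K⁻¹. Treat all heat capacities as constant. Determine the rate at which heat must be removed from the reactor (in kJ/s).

Q_out = 331 kJ/s

Extent of reaction ξ = 0.612 × 240 = 146.88 mol/min
Reaction term: ξ·ΔH°_rxn = 146.88 × -140 = -20563 kJ/min
Sensible, feed 180→25 °C: -7551.6 kJ/min
Outlet flows (mol/min): A 93.12, H₂ 93.12, B 146.88
Sensible, products 25→211 °C: 8242.3 kJ/min
Q = ΔH = -19872 kJ/min = -331.21 kW
Heat removed = 331.21 kJ/s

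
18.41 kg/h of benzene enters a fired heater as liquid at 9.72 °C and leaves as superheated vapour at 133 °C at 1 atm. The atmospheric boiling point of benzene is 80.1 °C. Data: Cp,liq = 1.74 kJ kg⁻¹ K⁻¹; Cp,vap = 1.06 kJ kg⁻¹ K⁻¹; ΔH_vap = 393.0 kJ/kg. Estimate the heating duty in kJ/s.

liquid 9.72→80.1 °C: 122.46 kJ/kg
vaporisation at 80.1 °C: 393 kJ/kg
vapour 80.1→133 °C: 56.074 kJ/kg
Δh = 122.46 + 393 + 56.074 = 571.54 kJ/kg
Q = ṁ·Δh = 18.41 kg/h × 571.54 kJ/kg = 10522 kJ/h
|Q| = 2.9228 kW

Q = 2.92 kJ/s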